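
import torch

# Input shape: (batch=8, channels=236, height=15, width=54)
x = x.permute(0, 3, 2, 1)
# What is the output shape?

Input shape: (8, 236, 15, 54)
Output shape: (8, 54, 15, 236)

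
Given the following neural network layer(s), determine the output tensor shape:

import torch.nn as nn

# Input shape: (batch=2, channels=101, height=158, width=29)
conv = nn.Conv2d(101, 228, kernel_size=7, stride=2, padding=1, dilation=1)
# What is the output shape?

Input shape: (2, 101, 158, 29)
Output shape: (2, 228, 77, 13)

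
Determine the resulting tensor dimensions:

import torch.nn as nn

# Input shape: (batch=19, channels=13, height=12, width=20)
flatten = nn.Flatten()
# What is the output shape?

Input shape: (19, 13, 12, 20)
Output shape: (19, 3120)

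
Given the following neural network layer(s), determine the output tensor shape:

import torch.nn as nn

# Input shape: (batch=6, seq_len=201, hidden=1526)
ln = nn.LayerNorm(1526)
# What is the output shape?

Input shape: (6, 201, 1526)
Output shape: (6, 201, 1526)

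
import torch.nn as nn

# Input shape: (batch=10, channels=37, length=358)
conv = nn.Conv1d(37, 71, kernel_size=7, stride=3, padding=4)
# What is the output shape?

Input shape: (10, 37, 358)
Output shape: (10, 71, 120)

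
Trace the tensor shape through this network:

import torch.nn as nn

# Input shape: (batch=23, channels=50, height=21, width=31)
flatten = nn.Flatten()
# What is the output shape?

Input shape: (23, 50, 21, 31)
Output shape: (23, 32550)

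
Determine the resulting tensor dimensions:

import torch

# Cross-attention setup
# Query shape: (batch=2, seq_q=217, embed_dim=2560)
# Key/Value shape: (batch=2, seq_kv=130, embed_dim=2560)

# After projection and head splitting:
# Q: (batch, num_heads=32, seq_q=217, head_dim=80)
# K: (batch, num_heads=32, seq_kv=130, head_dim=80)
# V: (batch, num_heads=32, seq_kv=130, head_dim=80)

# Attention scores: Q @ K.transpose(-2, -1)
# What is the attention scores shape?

Input shape: (2, 217, 2560)
Output shape: (2, 32, 217, 130)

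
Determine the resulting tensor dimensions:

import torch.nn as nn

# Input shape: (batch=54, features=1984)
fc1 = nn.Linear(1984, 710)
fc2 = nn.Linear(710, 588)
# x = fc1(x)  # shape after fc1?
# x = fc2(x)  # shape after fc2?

Input shape: (54, 1984)
  -> after fc1: (54, 710)
Output shape: (54, 588)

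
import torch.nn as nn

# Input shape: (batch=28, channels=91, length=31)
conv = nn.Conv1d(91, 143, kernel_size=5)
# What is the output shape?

Input shape: (28, 91, 31)
Output shape: (28, 143, 27)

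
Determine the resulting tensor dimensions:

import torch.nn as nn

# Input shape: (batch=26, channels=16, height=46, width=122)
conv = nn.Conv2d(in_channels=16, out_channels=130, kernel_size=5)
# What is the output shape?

Input shape: (26, 16, 46, 122)
Output shape: (26, 130, 42, 118)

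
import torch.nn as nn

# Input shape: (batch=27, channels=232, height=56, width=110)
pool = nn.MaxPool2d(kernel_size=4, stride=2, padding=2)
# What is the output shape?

Input shape: (27, 232, 56, 110)
Output shape: (27, 232, 29, 56)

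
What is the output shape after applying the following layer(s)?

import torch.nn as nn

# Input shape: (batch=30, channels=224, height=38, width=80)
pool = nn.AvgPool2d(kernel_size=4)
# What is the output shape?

Input shape: (30, 224, 38, 80)
Output shape: (30, 224, 9, 20)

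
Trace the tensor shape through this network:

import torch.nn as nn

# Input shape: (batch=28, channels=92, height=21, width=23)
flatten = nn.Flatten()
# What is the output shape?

Input shape: (28, 92, 21, 23)
Output shape: (28, 44436)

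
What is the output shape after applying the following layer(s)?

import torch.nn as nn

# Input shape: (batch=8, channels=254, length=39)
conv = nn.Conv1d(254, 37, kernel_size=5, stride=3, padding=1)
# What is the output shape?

Input shape: (8, 254, 39)
Output shape: (8, 37, 13)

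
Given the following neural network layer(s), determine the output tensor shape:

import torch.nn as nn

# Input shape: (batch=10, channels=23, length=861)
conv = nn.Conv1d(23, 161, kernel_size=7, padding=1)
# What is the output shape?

Input shape: (10, 23, 861)
Output shape: (10, 161, 857)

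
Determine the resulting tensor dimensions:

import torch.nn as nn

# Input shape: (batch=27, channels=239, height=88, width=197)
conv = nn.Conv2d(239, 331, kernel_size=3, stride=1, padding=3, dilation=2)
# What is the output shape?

Input shape: (27, 239, 88, 197)
Output shape: (27, 331, 90, 199)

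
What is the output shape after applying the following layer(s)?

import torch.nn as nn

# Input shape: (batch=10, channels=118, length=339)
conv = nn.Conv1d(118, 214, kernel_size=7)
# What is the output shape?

Input shape: (10, 118, 339)
Output shape: (10, 214, 333)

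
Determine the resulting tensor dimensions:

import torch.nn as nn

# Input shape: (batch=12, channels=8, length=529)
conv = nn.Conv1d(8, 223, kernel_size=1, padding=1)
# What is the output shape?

Input shape: (12, 8, 529)
Output shape: (12, 223, 531)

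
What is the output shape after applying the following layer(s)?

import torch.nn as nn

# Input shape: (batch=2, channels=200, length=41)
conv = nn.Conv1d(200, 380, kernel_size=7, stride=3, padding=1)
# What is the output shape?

Input shape: (2, 200, 41)
Output shape: (2, 380, 13)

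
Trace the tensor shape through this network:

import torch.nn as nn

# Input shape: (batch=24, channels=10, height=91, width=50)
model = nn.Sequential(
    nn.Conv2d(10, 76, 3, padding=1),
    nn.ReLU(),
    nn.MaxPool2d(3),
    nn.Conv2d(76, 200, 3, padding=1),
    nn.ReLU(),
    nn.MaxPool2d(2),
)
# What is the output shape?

Input shape: (24, 10, 91, 50)
  -> after first Conv2d: (24, 76, 91, 50)
  -> after first MaxPool2d: (24, 76, 30, 16)
  -> after second Conv2d: (24, 200, 30, 16)
Output shape: (24, 200, 15, 8)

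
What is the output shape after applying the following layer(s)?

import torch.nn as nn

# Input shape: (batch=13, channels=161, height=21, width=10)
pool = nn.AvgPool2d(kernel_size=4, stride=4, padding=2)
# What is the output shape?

Input shape: (13, 161, 21, 10)
Output shape: (13, 161, 6, 3)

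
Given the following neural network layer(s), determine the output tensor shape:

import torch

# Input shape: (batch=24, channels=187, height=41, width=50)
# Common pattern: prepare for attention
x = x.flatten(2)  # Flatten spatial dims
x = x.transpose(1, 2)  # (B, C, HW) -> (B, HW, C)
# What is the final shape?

Input shape: (24, 187, 41, 50)
  -> after flatten(2): (24, 187, 2050)
Output shape: (24, 2050, 187)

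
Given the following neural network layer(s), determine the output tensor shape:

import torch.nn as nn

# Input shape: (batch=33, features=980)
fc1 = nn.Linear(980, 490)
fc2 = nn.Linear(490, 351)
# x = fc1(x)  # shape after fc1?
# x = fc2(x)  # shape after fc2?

Input shape: (33, 980)
  -> after fc1: (33, 490)
Output shape: (33, 351)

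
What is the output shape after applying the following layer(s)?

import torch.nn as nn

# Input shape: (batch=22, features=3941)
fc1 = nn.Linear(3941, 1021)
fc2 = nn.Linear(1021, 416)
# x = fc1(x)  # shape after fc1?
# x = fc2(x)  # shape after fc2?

Input shape: (22, 3941)
  -> after fc1: (22, 1021)
Output shape: (22, 416)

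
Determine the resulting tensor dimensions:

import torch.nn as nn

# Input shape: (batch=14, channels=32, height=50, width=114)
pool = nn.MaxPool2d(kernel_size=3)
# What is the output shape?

Input shape: (14, 32, 50, 114)
Output shape: (14, 32, 16, 38)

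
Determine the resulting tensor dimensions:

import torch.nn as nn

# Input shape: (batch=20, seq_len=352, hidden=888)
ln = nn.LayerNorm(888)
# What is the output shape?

Input shape: (20, 352, 888)
Output shape: (20, 352, 888)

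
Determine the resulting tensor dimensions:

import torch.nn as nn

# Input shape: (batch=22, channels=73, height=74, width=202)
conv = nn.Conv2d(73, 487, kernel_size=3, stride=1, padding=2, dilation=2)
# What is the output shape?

Input shape: (22, 73, 74, 202)
Output shape: (22, 487, 74, 202)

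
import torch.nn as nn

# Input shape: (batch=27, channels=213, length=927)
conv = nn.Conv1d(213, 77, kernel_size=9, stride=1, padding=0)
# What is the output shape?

Input shape: (27, 213, 927)
Output shape: (27, 77, 919)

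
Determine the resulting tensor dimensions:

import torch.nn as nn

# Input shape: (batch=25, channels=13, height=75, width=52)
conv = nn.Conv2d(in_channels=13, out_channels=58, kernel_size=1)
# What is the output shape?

Input shape: (25, 13, 75, 52)
Output shape: (25, 58, 75, 52)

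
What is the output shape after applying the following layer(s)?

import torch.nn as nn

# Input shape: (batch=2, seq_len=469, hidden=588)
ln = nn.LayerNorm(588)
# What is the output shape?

Input shape: (2, 469, 588)
Output shape: (2, 469, 588)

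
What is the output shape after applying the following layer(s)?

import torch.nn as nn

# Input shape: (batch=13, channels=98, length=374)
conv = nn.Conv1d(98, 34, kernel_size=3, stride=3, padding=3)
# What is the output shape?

Input shape: (13, 98, 374)
Output shape: (13, 34, 126)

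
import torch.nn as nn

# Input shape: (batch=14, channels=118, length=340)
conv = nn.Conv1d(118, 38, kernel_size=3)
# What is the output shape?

Input shape: (14, 118, 340)
Output shape: (14, 38, 338)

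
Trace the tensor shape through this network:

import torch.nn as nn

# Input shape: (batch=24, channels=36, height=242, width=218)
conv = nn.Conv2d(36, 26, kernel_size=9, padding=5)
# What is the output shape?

Input shape: (24, 36, 242, 218)
Output shape: (24, 26, 244, 220)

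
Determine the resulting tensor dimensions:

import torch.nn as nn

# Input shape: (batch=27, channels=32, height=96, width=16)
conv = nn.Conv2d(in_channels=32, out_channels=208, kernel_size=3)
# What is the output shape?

Input shape: (27, 32, 96, 16)
Output shape: (27, 208, 94, 14)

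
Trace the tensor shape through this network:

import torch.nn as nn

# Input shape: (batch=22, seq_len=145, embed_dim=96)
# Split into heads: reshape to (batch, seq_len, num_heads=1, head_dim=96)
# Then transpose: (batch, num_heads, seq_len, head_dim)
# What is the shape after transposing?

Input shape: (22, 145, 96)
  -> after reshape: (22, 145, 1, 96)
Output shape: (22, 1, 145, 96)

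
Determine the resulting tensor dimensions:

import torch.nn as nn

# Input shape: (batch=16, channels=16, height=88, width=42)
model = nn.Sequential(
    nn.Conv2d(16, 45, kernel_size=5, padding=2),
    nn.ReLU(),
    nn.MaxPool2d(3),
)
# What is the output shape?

Input shape: (16, 16, 88, 42)
  -> after Conv2d: (16, 45, 88, 42)
  -> after ReLU: (16, 45, 88, 42)
Output shape: (16, 45, 29, 14)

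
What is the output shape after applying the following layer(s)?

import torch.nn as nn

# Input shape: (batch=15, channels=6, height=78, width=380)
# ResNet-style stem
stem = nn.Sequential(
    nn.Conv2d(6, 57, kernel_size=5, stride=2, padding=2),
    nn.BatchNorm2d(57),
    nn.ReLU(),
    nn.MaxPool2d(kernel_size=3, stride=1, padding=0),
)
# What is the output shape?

Input shape: (15, 6, 78, 380)
  -> after Conv2d 5x5 stride=2: (15, 57, 39, 190)
Output shape: (15, 57, 37, 188)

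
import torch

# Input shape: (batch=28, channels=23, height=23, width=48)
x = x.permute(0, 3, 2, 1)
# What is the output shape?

Input shape: (28, 23, 23, 48)
Output shape: (28, 48, 23, 23)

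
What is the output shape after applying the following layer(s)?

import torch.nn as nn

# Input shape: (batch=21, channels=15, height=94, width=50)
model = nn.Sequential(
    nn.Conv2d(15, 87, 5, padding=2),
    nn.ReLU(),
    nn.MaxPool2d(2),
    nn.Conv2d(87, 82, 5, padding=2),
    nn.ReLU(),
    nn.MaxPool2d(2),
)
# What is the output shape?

Input shape: (21, 15, 94, 50)
  -> after first Conv2d: (21, 87, 94, 50)
  -> after first MaxPool2d: (21, 87, 47, 25)
  -> after second Conv2d: (21, 82, 47, 25)
Output shape: (21, 82, 23, 12)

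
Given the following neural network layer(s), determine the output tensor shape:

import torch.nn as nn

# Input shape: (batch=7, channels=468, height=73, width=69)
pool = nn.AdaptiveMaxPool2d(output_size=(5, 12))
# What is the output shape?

Input shape: (7, 468, 73, 69)
Output shape: (7, 468, 5, 12)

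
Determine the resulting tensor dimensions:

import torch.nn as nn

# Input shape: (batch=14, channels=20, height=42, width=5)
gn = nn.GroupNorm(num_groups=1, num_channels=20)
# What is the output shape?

Input shape: (14, 20, 42, 5)
Output shape: (14, 20, 42, 5)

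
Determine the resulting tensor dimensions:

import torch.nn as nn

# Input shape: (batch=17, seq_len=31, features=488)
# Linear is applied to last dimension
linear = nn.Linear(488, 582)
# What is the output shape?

Input shape: (17, 31, 488)
Output shape: (17, 31, 582)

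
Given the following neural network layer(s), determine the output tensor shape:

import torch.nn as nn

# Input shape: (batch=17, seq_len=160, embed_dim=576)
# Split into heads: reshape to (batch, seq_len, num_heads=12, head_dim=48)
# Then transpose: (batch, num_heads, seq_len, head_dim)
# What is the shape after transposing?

Input shape: (17, 160, 576)
  -> after reshape: (17, 160, 12, 48)
Output shape: (17, 12, 160, 48)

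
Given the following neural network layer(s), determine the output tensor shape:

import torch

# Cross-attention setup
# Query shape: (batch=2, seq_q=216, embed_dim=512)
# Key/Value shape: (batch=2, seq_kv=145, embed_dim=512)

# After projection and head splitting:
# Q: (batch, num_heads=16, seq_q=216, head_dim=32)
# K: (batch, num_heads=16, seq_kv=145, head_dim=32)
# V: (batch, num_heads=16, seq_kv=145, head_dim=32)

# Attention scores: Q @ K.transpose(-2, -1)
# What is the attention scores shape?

Input shape: (2, 216, 512)
Output shape: (2, 16, 216, 145)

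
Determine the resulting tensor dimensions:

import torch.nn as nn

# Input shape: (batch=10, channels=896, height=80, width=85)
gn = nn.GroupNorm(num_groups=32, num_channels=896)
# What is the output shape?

Input shape: (10, 896, 80, 85)
Output shape: (10, 896, 80, 85)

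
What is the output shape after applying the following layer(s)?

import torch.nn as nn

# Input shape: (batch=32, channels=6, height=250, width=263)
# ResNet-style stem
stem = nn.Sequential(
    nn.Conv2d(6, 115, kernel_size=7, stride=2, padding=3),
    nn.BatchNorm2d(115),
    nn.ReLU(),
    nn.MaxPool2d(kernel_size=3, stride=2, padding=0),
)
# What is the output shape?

Input shape: (32, 6, 250, 263)
  -> after Conv2d 7x7 stride=2: (32, 115, 125, 132)
Output shape: (32, 115, 62, 65)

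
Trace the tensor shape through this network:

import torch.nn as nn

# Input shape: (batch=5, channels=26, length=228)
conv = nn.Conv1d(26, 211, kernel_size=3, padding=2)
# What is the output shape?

Input shape: (5, 26, 228)
Output shape: (5, 211, 230)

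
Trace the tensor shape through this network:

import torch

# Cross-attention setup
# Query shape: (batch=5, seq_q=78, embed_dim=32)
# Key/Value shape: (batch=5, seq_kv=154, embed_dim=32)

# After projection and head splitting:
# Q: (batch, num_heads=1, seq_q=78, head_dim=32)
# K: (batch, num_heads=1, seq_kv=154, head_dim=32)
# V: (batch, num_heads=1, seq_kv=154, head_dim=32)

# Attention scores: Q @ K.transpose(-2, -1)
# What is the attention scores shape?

Input shape: (5, 78, 32)
Output shape: (5, 1, 78, 154)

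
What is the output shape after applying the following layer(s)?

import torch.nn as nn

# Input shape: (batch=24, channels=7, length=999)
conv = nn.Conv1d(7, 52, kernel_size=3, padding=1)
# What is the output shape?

Input shape: (24, 7, 999)
Output shape: (24, 52, 999)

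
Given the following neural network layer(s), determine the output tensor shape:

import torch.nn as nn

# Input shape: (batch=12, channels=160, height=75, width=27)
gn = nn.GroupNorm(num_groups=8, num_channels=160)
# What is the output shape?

Input shape: (12, 160, 75, 27)
Output shape: (12, 160, 75, 27)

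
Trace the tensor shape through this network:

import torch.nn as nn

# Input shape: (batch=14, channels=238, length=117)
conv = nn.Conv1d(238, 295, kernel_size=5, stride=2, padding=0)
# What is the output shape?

Input shape: (14, 238, 117)
Output shape: (14, 295, 57)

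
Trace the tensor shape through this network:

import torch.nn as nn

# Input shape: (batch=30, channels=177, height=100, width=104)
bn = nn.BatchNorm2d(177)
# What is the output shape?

Input shape: (30, 177, 100, 104)
Output shape: (30, 177, 100, 104)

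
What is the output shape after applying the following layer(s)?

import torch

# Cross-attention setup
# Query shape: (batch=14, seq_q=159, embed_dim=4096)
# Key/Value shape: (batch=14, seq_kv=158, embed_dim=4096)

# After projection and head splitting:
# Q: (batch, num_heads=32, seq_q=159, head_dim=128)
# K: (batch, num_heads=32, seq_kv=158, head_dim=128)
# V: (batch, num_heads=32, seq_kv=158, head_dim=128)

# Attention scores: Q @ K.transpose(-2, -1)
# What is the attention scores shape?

Input shape: (14, 159, 4096)
Output shape: (14, 32, 159, 158)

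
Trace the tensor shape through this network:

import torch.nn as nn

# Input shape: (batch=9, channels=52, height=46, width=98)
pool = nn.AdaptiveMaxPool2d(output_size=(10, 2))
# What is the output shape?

Input shape: (9, 52, 46, 98)
Output shape: (9, 52, 10, 2)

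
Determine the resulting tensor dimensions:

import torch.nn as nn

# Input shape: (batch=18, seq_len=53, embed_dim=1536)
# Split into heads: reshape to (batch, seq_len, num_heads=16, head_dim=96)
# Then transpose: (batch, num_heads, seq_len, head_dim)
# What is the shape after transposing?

Input shape: (18, 53, 1536)
  -> after reshape: (18, 53, 16, 96)
Output shape: (18, 16, 53, 96)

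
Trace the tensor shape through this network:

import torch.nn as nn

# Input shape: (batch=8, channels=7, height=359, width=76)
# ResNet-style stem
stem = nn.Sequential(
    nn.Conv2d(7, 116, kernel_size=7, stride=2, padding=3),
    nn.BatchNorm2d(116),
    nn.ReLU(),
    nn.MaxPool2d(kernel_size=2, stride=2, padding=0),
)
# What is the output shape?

Input shape: (8, 7, 359, 76)
  -> after Conv2d 7x7 stride=2: (8, 116, 180, 38)
Output shape: (8, 116, 90, 19)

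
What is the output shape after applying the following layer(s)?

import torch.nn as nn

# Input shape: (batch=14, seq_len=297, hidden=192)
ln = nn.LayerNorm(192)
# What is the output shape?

Input shape: (14, 297, 192)
Output shape: (14, 297, 192)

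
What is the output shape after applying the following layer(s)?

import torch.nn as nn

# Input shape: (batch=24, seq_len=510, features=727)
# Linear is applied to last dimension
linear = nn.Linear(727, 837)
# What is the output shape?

Input shape: (24, 510, 727)
Output shape: (24, 510, 837)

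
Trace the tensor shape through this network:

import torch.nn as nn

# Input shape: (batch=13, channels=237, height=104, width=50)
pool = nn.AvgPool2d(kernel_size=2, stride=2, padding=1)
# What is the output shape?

Input shape: (13, 237, 104, 50)
Output shape: (13, 237, 53, 26)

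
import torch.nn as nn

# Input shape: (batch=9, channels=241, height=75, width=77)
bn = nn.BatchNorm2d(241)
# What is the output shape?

Input shape: (9, 241, 75, 77)
Output shape: (9, 241, 75, 77)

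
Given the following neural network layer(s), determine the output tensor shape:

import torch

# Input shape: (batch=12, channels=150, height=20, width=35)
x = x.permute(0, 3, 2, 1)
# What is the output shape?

Input shape: (12, 150, 20, 35)
Output shape: (12, 35, 20, 150)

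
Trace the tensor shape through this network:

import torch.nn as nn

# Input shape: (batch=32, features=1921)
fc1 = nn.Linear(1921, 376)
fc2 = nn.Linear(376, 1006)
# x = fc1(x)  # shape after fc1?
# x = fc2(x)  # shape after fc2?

Input shape: (32, 1921)
  -> after fc1: (32, 376)
Output shape: (32, 1006)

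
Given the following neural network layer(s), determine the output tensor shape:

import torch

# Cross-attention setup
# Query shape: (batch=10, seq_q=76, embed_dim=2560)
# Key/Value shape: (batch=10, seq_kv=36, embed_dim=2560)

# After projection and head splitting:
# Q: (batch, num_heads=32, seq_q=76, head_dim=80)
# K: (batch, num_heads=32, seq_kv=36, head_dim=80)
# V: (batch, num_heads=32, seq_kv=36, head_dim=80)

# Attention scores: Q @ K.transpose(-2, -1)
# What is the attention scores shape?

Input shape: (10, 76, 2560)
Output shape: (10, 32, 76, 36)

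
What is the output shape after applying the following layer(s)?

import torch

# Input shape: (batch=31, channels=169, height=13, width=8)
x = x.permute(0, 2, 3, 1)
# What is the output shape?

Input shape: (31, 169, 13, 8)
Output shape: (31, 13, 8, 169)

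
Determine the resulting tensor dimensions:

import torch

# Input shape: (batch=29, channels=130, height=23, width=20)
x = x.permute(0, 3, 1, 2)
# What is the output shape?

Input shape: (29, 130, 23, 20)
Output shape: (29, 20, 130, 23)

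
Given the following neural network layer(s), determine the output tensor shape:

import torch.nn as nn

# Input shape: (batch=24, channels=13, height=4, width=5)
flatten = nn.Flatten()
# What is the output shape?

Input shape: (24, 13, 4, 5)
Output shape: (24, 260)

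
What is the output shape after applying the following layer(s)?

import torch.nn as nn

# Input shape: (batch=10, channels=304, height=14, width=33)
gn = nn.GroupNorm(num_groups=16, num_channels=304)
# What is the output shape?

Input shape: (10, 304, 14, 33)
Output shape: (10, 304, 14, 33)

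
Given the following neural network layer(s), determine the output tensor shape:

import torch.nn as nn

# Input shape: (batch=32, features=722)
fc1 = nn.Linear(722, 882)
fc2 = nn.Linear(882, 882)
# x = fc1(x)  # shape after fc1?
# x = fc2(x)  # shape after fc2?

Input shape: (32, 722)
  -> after fc1: (32, 882)
Output shape: (32, 882)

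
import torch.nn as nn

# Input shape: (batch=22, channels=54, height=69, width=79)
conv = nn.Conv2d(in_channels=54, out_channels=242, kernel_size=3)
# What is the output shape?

Input shape: (22, 54, 69, 79)
Output shape: (22, 242, 67, 77)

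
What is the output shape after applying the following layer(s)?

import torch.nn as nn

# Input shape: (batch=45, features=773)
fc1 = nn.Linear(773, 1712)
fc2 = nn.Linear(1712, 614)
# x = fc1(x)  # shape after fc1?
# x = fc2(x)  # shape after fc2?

Input shape: (45, 773)
  -> after fc1: (45, 1712)
Output shape: (45, 614)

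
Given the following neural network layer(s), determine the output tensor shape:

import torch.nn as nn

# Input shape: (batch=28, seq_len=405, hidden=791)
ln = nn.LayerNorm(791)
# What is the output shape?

Input shape: (28, 405, 791)
Output shape: (28, 405, 791)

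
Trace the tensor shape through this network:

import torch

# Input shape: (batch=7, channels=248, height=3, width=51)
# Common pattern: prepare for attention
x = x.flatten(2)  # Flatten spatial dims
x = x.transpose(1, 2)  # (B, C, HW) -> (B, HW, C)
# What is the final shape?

Input shape: (7, 248, 3, 51)
  -> after flatten(2): (7, 248, 153)
Output shape: (7, 153, 248)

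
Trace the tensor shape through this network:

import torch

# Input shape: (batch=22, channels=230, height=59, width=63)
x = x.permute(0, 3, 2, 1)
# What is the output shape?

Input shape: (22, 230, 59, 63)
Output shape: (22, 63, 59, 230)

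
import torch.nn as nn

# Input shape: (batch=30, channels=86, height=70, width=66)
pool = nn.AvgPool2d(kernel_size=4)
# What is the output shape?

Input shape: (30, 86, 70, 66)
Output shape: (30, 86, 17, 16)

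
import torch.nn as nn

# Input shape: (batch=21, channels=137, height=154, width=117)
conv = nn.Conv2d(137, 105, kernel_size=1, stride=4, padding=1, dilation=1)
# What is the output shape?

Input shape: (21, 137, 154, 117)
Output shape: (21, 105, 39, 30)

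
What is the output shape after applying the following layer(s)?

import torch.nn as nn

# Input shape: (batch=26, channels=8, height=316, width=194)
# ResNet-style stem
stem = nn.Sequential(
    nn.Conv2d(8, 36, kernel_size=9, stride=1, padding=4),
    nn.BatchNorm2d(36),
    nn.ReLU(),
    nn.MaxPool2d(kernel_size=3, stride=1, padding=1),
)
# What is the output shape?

Input shape: (26, 8, 316, 194)
  -> after Conv2d 9x9 stride=1: (26, 36, 316, 194)
Output shape: (26, 36, 316, 194)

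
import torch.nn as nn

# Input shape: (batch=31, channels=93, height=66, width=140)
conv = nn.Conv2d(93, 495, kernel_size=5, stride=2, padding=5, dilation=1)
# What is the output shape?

Input shape: (31, 93, 66, 140)
Output shape: (31, 495, 36, 73)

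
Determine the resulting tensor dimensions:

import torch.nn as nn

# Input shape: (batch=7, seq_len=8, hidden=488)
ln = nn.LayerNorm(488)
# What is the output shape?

Input shape: (7, 8, 488)
Output shape: (7, 8, 488)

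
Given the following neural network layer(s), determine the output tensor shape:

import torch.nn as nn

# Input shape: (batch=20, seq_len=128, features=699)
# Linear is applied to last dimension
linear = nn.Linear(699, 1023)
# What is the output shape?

Input shape: (20, 128, 699)
Output shape: (20, 128, 1023)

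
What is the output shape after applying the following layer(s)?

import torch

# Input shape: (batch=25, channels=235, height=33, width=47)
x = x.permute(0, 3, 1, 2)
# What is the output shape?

Input shape: (25, 235, 33, 47)
Output shape: (25, 47, 235, 33)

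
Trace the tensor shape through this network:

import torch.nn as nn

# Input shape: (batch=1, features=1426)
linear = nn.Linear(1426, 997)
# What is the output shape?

Input shape: (1, 1426)
Output shape: (1, 997)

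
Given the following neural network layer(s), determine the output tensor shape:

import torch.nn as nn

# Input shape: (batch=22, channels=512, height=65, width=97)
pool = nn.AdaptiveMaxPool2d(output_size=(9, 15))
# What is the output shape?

Input shape: (22, 512, 65, 97)
Output shape: (22, 512, 9, 15)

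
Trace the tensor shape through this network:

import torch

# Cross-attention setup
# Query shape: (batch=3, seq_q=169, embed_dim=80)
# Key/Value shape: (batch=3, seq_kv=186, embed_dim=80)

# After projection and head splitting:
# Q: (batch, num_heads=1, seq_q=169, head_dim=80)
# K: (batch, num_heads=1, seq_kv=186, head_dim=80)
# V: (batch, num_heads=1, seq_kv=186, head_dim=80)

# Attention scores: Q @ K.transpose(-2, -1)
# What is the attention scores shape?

Input shape: (3, 169, 80)
Output shape: (3, 1, 169, 186)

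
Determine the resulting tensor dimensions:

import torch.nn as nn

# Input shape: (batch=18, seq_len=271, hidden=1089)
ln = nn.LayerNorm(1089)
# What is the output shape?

Input shape: (18, 271, 1089)
Output shape: (18, 271, 1089)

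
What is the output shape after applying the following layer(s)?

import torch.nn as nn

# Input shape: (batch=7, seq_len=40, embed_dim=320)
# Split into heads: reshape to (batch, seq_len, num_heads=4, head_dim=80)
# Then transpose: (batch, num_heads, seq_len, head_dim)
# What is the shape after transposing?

Input shape: (7, 40, 320)
  -> after reshape: (7, 40, 4, 80)
Output shape: (7, 4, 40, 80)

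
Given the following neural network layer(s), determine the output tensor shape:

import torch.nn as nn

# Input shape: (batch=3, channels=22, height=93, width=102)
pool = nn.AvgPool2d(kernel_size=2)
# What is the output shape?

Input shape: (3, 22, 93, 102)
Output shape: (3, 22, 46, 51)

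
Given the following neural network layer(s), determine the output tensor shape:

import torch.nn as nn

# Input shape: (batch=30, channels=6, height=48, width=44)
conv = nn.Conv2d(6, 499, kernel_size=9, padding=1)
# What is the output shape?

Input shape: (30, 6, 48, 44)
Output shape: (30, 499, 42, 38)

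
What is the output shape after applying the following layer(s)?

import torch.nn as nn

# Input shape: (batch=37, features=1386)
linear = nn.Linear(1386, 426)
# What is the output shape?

Input shape: (37, 1386)
Output shape: (37, 426)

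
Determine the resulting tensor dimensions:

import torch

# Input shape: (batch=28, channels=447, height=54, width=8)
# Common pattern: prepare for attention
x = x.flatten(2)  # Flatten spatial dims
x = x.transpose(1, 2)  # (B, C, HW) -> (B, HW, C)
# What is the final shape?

Input shape: (28, 447, 54, 8)
  -> after flatten(2): (28, 447, 432)
Output shape: (28, 432, 447)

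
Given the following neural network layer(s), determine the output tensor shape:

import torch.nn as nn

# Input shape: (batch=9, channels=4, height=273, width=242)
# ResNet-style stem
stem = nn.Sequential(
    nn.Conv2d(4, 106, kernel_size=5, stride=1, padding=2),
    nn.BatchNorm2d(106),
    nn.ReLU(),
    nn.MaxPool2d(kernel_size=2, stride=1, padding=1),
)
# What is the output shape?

Input shape: (9, 4, 273, 242)
  -> after Conv2d 5x5 stride=1: (9, 106, 273, 242)
Output shape: (9, 106, 274, 243)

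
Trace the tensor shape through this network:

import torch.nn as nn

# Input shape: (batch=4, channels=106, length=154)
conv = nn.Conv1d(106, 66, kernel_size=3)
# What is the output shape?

Input shape: (4, 106, 154)
Output shape: (4, 66, 152)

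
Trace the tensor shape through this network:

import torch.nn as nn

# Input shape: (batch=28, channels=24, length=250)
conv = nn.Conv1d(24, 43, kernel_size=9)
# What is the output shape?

Input shape: (28, 24, 250)
Output shape: (28, 43, 242)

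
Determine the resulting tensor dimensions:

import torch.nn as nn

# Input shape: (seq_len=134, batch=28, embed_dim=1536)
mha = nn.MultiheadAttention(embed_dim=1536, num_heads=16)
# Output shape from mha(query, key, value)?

Input shape: (134, 28, 1536)
Output shape: (134, 28, 1536)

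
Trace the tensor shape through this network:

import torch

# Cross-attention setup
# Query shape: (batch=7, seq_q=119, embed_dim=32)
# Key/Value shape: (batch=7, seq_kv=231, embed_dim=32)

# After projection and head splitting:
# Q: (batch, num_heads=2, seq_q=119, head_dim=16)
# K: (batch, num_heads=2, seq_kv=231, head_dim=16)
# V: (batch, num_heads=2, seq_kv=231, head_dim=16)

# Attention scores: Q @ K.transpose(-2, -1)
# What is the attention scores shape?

Input shape: (7, 119, 32)
Output shape: (7, 2, 119, 231)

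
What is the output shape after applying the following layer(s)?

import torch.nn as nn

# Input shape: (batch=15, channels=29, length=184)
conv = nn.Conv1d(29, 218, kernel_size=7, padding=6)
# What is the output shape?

Input shape: (15, 29, 184)
Output shape: (15, 218, 190)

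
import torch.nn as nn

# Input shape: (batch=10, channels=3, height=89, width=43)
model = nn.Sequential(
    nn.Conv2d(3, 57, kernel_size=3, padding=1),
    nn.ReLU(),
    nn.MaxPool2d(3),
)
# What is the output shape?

Input shape: (10, 3, 89, 43)
  -> after Conv2d: (10, 57, 89, 43)
  -> after ReLU: (10, 57, 89, 43)
Output shape: (10, 57, 29, 14)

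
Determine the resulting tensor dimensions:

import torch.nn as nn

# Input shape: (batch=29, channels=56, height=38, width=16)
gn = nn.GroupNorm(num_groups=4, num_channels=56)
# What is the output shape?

Input shape: (29, 56, 38, 16)
Output shape: (29, 56, 38, 16)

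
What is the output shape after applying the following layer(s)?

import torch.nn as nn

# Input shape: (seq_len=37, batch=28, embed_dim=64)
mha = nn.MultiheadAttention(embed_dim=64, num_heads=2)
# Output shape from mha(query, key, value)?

Input shape: (37, 28, 64)
Output shape: (37, 28, 64)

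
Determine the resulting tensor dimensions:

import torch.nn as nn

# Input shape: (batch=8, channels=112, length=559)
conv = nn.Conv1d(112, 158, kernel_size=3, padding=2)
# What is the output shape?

Input shape: (8, 112, 559)
Output shape: (8, 158, 561)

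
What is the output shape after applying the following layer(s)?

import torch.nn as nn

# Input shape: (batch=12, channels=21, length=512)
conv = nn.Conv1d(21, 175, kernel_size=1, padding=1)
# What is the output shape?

Input shape: (12, 21, 512)
Output shape: (12, 175, 514)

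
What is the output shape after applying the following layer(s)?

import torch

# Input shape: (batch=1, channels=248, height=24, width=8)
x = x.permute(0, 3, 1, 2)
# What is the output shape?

Input shape: (1, 248, 24, 8)
Output shape: (1, 8, 248, 24)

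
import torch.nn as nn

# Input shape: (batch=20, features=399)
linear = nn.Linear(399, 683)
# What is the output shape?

Input shape: (20, 399)
Output shape: (20, 683)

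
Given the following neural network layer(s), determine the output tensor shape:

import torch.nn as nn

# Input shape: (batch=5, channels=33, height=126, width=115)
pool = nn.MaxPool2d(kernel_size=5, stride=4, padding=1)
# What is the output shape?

Input shape: (5, 33, 126, 115)
Output shape: (5, 33, 31, 29)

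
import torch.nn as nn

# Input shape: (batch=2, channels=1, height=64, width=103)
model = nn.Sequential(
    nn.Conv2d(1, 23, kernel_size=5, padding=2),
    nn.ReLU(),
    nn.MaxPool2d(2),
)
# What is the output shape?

Input shape: (2, 1, 64, 103)
  -> after Conv2d: (2, 23, 64, 103)
  -> after ReLU: (2, 23, 64, 103)
Output shape: (2, 23, 32, 51)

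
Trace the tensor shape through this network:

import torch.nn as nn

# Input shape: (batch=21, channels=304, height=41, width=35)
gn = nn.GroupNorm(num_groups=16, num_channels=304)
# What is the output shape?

Input shape: (21, 304, 41, 35)
Output shape: (21, 304, 41, 35)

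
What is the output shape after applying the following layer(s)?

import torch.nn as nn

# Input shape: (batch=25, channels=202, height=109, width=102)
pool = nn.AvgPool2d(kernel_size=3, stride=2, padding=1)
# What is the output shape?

Input shape: (25, 202, 109, 102)
Output shape: (25, 202, 55, 51)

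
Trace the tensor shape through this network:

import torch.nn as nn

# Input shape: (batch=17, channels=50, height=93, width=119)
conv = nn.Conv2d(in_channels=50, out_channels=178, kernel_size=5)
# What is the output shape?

Input shape: (17, 50, 93, 119)
Output shape: (17, 178, 89, 115)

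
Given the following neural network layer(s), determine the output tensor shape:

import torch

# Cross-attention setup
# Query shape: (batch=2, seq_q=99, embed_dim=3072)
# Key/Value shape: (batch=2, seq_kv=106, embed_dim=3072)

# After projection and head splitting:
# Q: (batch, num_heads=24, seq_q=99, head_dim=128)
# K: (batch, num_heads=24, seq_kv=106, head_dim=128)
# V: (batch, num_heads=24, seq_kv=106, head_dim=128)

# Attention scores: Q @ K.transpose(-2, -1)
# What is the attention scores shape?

Input shape: (2, 99, 3072)
Output shape: (2, 24, 99, 106)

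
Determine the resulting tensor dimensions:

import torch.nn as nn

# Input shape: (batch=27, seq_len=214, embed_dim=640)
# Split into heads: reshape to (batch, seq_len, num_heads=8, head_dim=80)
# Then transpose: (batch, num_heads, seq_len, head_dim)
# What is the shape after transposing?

Input shape: (27, 214, 640)
  -> after reshape: (27, 214, 8, 80)
Output shape: (27, 8, 214, 80)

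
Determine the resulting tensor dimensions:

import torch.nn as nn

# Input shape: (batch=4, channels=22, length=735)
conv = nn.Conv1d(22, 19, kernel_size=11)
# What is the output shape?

Input shape: (4, 22, 735)
Output shape: (4, 19, 725)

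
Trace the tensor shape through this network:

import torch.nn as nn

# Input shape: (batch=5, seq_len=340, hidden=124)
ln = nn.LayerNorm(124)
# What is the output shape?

Input shape: (5, 340, 124)
Output shape: (5, 340, 124)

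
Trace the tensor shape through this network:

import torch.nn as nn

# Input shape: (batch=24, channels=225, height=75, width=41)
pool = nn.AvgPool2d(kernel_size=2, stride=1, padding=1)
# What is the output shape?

Input shape: (24, 225, 75, 41)
Output shape: (24, 225, 76, 42)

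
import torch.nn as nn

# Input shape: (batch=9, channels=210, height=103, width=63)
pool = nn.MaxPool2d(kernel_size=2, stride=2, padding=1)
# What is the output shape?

Input shape: (9, 210, 103, 63)
Output shape: (9, 210, 52, 32)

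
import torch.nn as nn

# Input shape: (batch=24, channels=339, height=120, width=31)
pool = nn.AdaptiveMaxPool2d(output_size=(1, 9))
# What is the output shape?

Input shape: (24, 339, 120, 31)
Output shape: (24, 339, 1, 9)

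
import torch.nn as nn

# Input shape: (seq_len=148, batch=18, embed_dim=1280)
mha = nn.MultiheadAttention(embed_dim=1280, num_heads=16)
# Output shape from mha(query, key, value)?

Input shape: (148, 18, 1280)
Output shape: (148, 18, 1280)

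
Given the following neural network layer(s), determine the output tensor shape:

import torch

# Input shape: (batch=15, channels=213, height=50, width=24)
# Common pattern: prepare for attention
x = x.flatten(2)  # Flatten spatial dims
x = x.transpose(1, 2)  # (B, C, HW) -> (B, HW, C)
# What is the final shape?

Input shape: (15, 213, 50, 24)
  -> after flatten(2): (15, 213, 1200)
Output shape: (15, 1200, 213)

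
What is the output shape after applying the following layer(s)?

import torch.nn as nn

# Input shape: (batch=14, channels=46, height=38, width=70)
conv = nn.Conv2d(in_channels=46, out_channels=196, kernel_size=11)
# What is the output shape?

Input shape: (14, 46, 38, 70)
Output shape: (14, 196, 28, 60)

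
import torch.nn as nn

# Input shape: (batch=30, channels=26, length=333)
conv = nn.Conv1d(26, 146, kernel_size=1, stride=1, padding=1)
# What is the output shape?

Input shape: (30, 26, 333)
Output shape: (30, 146, 335)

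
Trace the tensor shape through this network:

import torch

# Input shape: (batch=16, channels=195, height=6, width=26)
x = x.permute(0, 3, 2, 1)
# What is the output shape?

Input shape: (16, 195, 6, 26)
Output shape: (16, 26, 6, 195)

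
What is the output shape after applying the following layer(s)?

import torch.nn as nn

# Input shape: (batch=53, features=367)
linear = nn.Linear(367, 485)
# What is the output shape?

Input shape: (53, 367)
Output shape: (53, 485)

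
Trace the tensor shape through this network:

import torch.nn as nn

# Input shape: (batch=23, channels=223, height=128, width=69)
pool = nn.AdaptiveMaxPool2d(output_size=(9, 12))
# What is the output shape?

Input shape: (23, 223, 128, 69)
Output shape: (23, 223, 9, 12)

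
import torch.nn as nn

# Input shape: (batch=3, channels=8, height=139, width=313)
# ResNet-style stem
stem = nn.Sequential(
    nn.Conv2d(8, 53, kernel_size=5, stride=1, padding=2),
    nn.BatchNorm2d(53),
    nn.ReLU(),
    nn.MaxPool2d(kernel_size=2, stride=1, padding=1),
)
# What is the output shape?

Input shape: (3, 8, 139, 313)
  -> after Conv2d 5x5 stride=1: (3, 53, 139, 313)
Output shape: (3, 53, 140, 314)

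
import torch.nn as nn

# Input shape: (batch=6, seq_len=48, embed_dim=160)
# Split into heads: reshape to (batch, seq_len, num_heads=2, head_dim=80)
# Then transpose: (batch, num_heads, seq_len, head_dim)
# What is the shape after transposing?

Input shape: (6, 48, 160)
  -> after reshape: (6, 48, 2, 80)
Output shape: (6, 2, 48, 80)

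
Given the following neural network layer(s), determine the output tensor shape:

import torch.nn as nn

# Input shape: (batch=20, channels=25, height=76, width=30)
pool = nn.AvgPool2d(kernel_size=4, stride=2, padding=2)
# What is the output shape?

Input shape: (20, 25, 76, 30)
Output shape: (20, 25, 39, 16)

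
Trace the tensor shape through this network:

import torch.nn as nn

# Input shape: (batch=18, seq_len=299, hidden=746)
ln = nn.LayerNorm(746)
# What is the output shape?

Input shape: (18, 299, 746)
Output shape: (18, 299, 746)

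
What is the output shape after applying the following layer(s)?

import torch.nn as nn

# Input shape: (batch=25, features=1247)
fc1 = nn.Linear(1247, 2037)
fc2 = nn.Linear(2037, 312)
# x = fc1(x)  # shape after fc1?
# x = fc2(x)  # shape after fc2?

Input shape: (25, 1247)
  -> after fc1: (25, 2037)
Output shape: (25, 312)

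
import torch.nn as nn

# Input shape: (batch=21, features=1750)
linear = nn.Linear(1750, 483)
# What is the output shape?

Input shape: (21, 1750)
Output shape: (21, 483)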